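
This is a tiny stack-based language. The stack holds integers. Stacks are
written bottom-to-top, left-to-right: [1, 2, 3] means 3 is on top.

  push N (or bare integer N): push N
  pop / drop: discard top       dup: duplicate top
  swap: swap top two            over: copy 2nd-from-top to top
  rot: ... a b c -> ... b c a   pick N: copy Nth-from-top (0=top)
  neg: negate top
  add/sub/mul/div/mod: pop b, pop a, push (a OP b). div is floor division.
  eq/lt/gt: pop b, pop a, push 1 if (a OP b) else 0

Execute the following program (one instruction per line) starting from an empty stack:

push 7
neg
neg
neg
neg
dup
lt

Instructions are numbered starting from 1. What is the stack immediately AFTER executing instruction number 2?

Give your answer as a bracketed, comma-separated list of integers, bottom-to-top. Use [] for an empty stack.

Answer: [-7]

Derivation:
Step 1 ('push 7'): [7]
Step 2 ('neg'): [-7]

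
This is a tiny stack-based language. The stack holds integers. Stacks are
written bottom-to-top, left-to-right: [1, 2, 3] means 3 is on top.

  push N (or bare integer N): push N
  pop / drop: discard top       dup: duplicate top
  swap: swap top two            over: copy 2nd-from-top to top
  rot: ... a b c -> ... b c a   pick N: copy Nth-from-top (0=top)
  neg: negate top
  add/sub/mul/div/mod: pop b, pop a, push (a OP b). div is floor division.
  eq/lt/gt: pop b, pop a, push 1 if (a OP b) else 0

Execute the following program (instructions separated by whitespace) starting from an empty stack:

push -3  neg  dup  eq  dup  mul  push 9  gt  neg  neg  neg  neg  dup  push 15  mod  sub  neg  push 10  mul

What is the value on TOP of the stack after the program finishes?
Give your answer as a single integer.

Answer: 0

Derivation:
After 'push -3': [-3]
After 'neg': [3]
After 'dup': [3, 3]
After 'eq': [1]
After 'dup': [1, 1]
After 'mul': [1]
After 'push 9': [1, 9]
After 'gt': [0]
After 'neg': [0]
After 'neg': [0]
After 'neg': [0]
After 'neg': [0]
After 'dup': [0, 0]
After 'push 15': [0, 0, 15]
After 'mod': [0, 0]
After 'sub': [0]
After 'neg': [0]
After 'push 10': [0, 10]
After 'mul': [0]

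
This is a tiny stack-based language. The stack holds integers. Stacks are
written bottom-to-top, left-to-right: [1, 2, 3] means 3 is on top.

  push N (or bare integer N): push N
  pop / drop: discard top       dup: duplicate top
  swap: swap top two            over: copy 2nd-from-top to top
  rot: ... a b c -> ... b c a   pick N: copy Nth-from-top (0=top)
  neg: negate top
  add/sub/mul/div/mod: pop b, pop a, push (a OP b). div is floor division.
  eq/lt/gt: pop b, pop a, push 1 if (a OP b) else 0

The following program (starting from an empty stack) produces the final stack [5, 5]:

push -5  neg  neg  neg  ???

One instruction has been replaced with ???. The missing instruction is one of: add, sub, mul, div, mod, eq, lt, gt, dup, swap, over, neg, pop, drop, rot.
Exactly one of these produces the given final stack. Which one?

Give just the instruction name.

Answer: dup

Derivation:
Stack before ???: [5]
Stack after ???:  [5, 5]
The instruction that transforms [5] -> [5, 5] is: dup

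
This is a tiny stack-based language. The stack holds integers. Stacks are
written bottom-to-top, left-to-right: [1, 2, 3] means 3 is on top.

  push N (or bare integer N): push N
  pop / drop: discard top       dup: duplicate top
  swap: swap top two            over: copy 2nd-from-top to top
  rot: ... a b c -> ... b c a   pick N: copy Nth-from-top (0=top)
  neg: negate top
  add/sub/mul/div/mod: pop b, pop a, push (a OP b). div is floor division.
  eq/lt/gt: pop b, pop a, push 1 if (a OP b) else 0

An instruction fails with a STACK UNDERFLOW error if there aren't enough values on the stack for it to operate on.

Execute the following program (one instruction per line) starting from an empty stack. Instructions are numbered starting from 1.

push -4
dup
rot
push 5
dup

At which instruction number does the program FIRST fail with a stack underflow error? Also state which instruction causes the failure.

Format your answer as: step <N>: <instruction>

Answer: step 3: rot

Derivation:
Step 1 ('push -4'): stack = [-4], depth = 1
Step 2 ('dup'): stack = [-4, -4], depth = 2
Step 3 ('rot'): needs 3 value(s) but depth is 2 — STACK UNDERFLOW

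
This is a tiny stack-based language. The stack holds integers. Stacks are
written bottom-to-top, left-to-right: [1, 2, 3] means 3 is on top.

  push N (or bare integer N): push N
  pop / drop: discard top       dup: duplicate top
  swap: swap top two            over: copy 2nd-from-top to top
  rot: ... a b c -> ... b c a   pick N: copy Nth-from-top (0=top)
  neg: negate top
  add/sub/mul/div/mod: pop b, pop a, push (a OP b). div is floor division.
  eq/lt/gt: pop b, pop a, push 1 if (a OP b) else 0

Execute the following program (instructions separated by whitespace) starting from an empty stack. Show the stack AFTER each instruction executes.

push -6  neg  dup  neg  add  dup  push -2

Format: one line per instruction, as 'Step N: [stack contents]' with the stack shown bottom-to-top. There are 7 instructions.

Step 1: [-6]
Step 2: [6]
Step 3: [6, 6]
Step 4: [6, -6]
Step 5: [0]
Step 6: [0, 0]
Step 7: [0, 0, -2]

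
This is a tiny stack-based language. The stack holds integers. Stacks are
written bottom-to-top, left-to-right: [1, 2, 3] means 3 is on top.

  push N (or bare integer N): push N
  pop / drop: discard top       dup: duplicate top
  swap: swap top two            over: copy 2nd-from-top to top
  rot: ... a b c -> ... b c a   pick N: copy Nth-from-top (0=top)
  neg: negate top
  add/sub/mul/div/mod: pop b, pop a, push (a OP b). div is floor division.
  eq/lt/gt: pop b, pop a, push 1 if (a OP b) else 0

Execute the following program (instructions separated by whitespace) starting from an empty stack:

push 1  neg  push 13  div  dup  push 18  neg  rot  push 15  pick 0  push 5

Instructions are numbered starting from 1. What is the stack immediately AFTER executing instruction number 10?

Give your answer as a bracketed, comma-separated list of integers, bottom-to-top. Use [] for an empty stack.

Answer: [-1, -18, -1, 15, 15]

Derivation:
Step 1 ('push 1'): [1]
Step 2 ('neg'): [-1]
Step 3 ('push 13'): [-1, 13]
Step 4 ('div'): [-1]
Step 5 ('dup'): [-1, -1]
Step 6 ('push 18'): [-1, -1, 18]
Step 7 ('neg'): [-1, -1, -18]
Step 8 ('rot'): [-1, -18, -1]
Step 9 ('push 15'): [-1, -18, -1, 15]
Step 10 ('pick 0'): [-1, -18, -1, 15, 15]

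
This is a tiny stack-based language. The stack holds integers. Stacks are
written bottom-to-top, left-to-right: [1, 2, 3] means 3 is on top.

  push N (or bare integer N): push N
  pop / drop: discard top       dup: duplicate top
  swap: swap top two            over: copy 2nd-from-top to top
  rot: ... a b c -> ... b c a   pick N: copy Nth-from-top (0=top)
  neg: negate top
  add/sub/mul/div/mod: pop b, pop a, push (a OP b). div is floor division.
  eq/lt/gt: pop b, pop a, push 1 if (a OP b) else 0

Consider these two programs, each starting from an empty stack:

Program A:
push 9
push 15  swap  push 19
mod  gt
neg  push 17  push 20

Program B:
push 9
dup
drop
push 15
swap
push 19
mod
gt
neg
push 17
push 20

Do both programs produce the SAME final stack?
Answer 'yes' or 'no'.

Answer: yes

Derivation:
Program A trace:
  After 'push 9': [9]
  After 'push 15': [9, 15]
  After 'swap': [15, 9]
  After 'push 19': [15, 9, 19]
  After 'mod': [15, 9]
  After 'gt': [1]
  After 'neg': [-1]
  After 'push 17': [-1, 17]
  After 'push 20': [-1, 17, 20]
Program A final stack: [-1, 17, 20]

Program B trace:
  After 'push 9': [9]
  After 'dup': [9, 9]
  After 'drop': [9]
  After 'push 15': [9, 15]
  After 'swap': [15, 9]
  After 'push 19': [15, 9, 19]
  After 'mod': [15, 9]
  After 'gt': [1]
  After 'neg': [-1]
  After 'push 17': [-1, 17]
  After 'push 20': [-1, 17, 20]
Program B final stack: [-1, 17, 20]
Same: yes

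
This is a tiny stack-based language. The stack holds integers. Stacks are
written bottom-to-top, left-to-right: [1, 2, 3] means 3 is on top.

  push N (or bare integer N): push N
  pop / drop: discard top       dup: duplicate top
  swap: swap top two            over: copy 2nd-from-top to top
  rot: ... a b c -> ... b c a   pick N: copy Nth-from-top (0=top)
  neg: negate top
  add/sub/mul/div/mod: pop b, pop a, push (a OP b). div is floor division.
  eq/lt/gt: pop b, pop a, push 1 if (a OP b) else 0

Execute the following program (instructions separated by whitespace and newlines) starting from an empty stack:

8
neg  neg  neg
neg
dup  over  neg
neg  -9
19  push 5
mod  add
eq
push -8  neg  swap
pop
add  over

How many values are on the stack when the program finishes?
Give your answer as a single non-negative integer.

Answer: 3

Derivation:
After 'push 8': stack = [8] (depth 1)
After 'neg': stack = [-8] (depth 1)
After 'neg': stack = [8] (depth 1)
After 'neg': stack = [-8] (depth 1)
After 'neg': stack = [8] (depth 1)
After 'dup': stack = [8, 8] (depth 2)
After 'over': stack = [8, 8, 8] (depth 3)
After 'neg': stack = [8, 8, -8] (depth 3)
After 'neg': stack = [8, 8, 8] (depth 3)
After 'push -9': stack = [8, 8, 8, -9] (depth 4)
  ...
After 'push 5': stack = [8, 8, 8, -9, 19, 5] (depth 6)
After 'mod': stack = [8, 8, 8, -9, 4] (depth 5)
After 'add': stack = [8, 8, 8, -5] (depth 4)
After 'eq': stack = [8, 8, 0] (depth 3)
After 'push -8': stack = [8, 8, 0, -8] (depth 4)
After 'neg': stack = [8, 8, 0, 8] (depth 4)
After 'swap': stack = [8, 8, 8, 0] (depth 4)
After 'pop': stack = [8, 8, 8] (depth 3)
After 'add': stack = [8, 16] (depth 2)
After 'over': stack = [8, 16, 8] (depth 3)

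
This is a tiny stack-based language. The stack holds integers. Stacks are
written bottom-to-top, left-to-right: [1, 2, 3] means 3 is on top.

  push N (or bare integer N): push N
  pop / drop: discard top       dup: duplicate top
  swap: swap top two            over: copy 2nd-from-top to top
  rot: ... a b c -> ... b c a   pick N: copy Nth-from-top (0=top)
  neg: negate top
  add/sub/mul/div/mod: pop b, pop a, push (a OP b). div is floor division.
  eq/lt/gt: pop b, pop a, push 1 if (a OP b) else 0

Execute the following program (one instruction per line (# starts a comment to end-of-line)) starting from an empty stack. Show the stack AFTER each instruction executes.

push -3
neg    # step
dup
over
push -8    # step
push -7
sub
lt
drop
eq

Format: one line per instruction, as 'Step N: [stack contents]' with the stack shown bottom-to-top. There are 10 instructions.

Step 1: [-3]
Step 2: [3]
Step 3: [3, 3]
Step 4: [3, 3, 3]
Step 5: [3, 3, 3, -8]
Step 6: [3, 3, 3, -8, -7]
Step 7: [3, 3, 3, -1]
Step 8: [3, 3, 0]
Step 9: [3, 3]
Step 10: [1]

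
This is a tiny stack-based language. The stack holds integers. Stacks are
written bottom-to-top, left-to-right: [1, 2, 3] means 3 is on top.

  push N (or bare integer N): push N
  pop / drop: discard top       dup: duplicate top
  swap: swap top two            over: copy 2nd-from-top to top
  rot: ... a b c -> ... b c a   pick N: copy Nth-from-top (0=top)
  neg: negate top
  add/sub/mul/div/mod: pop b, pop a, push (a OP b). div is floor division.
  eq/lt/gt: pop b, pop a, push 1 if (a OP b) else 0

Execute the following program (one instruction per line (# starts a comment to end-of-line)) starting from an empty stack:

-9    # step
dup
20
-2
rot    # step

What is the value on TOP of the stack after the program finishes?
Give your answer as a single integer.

After 'push -9': [-9]
After 'dup': [-9, -9]
After 'push 20': [-9, -9, 20]
After 'push -2': [-9, -9, 20, -2]
After 'rot': [-9, 20, -2, -9]

Answer: -9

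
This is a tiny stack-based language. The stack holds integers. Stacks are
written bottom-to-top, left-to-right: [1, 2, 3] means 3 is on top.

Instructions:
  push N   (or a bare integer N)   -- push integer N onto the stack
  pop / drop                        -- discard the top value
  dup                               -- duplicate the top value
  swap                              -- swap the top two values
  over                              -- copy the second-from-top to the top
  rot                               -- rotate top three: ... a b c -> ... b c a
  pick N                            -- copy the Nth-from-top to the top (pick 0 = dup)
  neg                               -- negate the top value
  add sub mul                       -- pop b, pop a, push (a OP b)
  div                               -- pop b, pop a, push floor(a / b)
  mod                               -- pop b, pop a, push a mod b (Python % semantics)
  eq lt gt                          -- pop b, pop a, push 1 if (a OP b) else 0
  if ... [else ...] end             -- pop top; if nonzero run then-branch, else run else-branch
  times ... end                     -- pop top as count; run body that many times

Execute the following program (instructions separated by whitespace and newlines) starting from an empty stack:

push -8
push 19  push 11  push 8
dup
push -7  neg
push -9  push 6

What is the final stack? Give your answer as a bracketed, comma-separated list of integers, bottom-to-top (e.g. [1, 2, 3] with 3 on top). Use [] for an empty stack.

Answer: [-8, 19, 11, 8, 8, 7, -9, 6]

Derivation:
After 'push -8': [-8]
After 'push 19': [-8, 19]
After 'push 11': [-8, 19, 11]
After 'push 8': [-8, 19, 11, 8]
After 'dup': [-8, 19, 11, 8, 8]
After 'push -7': [-8, 19, 11, 8, 8, -7]
After 'neg': [-8, 19, 11, 8, 8, 7]
After 'push -9': [-8, 19, 11, 8, 8, 7, -9]
After 'push 6': [-8, 19, 11, 8, 8, 7, -9, 6]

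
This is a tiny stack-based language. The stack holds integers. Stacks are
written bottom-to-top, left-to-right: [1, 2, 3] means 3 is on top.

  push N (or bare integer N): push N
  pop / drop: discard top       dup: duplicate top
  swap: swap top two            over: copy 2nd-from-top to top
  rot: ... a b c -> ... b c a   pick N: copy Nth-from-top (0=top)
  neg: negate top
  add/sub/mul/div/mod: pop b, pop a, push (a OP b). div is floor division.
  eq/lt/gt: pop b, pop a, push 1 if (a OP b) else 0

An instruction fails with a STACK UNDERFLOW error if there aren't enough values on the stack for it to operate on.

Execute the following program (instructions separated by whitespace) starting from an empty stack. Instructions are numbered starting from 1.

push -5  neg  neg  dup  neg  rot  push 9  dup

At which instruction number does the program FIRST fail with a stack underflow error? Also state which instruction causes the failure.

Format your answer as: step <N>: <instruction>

Step 1 ('push -5'): stack = [-5], depth = 1
Step 2 ('neg'): stack = [5], depth = 1
Step 3 ('neg'): stack = [-5], depth = 1
Step 4 ('dup'): stack = [-5, -5], depth = 2
Step 5 ('neg'): stack = [-5, 5], depth = 2
Step 6 ('rot'): needs 3 value(s) but depth is 2 — STACK UNDERFLOW

Answer: step 6: rot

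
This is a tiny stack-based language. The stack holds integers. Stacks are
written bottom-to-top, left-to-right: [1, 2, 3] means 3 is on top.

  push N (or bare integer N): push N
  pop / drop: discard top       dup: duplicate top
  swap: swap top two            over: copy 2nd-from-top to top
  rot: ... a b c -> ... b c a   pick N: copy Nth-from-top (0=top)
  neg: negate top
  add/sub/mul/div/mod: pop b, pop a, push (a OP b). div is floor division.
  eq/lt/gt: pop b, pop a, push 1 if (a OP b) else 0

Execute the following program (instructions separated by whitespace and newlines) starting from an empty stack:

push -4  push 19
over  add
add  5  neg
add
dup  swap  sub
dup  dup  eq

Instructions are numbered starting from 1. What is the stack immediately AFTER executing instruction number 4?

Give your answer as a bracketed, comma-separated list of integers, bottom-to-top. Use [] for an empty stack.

Answer: [-4, 15]

Derivation:
Step 1 ('push -4'): [-4]
Step 2 ('push 19'): [-4, 19]
Step 3 ('over'): [-4, 19, -4]
Step 4 ('add'): [-4, 15]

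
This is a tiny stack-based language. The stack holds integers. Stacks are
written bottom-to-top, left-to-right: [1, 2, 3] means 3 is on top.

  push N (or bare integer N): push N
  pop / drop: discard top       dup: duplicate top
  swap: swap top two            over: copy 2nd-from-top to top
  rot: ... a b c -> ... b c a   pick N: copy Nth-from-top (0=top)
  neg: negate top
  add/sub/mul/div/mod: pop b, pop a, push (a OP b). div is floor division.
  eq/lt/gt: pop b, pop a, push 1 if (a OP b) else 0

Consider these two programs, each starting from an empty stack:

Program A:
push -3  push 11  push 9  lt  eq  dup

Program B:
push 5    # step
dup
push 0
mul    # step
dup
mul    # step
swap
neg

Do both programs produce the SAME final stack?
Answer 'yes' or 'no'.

Answer: no

Derivation:
Program A trace:
  After 'push -3': [-3]
  After 'push 11': [-3, 11]
  After 'push 9': [-3, 11, 9]
  After 'lt': [-3, 0]
  After 'eq': [0]
  After 'dup': [0, 0]
Program A final stack: [0, 0]

Program B trace:
  After 'push 5': [5]
  After 'dup': [5, 5]
  After 'push 0': [5, 5, 0]
  After 'mul': [5, 0]
  After 'dup': [5, 0, 0]
  After 'mul': [5, 0]
  After 'swap': [0, 5]
  After 'neg': [0, -5]
Program B final stack: [0, -5]
Same: no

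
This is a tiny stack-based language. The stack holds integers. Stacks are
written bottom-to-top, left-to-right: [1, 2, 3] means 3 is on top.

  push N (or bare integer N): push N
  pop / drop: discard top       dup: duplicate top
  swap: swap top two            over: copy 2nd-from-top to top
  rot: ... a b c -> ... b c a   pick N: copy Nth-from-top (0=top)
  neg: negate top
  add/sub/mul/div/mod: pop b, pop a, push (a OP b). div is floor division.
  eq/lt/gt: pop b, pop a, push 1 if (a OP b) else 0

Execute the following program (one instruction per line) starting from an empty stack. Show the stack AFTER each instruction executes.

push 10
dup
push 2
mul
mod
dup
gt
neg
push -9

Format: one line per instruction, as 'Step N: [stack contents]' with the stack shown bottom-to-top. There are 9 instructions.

Step 1: [10]
Step 2: [10, 10]
Step 3: [10, 10, 2]
Step 4: [10, 20]
Step 5: [10]
Step 6: [10, 10]
Step 7: [0]
Step 8: [0]
Step 9: [0, -9]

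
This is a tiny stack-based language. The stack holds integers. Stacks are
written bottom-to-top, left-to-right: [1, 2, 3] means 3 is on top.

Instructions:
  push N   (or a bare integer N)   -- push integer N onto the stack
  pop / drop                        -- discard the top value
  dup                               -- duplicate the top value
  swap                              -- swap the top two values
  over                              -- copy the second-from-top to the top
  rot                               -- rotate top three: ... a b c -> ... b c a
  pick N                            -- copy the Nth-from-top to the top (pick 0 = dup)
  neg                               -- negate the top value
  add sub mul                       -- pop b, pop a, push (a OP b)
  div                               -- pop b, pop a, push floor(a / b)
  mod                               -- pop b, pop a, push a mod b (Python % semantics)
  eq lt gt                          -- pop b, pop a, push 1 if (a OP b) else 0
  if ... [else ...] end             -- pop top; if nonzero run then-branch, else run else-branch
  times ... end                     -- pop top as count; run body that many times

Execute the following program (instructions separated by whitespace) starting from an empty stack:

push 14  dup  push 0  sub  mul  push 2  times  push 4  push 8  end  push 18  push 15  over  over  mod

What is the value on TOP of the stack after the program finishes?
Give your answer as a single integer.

After 'push 14': [14]
After 'dup': [14, 14]
After 'push 0': [14, 14, 0]
After 'sub': [14, 14]
After 'mul': [196]
After 'push 2': [196, 2]
After 'times': [196]
After 'push 4': [196, 4]
After 'push 8': [196, 4, 8]
After 'push 4': [196, 4, 8, 4]
After 'push 8': [196, 4, 8, 4, 8]
After 'push 18': [196, 4, 8, 4, 8, 18]
After 'push 15': [196, 4, 8, 4, 8, 18, 15]
After 'over': [196, 4, 8, 4, 8, 18, 15, 18]
After 'over': [196, 4, 8, 4, 8, 18, 15, 18, 15]
After 'mod': [196, 4, 8, 4, 8, 18, 15, 3]

Answer: 3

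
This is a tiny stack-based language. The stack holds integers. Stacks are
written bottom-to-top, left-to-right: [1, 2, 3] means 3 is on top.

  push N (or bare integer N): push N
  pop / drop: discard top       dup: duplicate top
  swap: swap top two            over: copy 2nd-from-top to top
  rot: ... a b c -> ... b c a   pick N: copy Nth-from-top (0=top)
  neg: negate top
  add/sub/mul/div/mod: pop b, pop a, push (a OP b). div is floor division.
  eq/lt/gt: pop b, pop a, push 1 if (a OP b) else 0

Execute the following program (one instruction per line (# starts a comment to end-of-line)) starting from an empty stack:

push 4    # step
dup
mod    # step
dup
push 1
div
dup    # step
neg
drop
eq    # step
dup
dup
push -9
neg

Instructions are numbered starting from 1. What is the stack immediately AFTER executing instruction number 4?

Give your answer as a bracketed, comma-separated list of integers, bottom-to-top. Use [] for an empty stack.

Step 1 ('push 4'): [4]
Step 2 ('dup'): [4, 4]
Step 3 ('mod'): [0]
Step 4 ('dup'): [0, 0]

Answer: [0, 0]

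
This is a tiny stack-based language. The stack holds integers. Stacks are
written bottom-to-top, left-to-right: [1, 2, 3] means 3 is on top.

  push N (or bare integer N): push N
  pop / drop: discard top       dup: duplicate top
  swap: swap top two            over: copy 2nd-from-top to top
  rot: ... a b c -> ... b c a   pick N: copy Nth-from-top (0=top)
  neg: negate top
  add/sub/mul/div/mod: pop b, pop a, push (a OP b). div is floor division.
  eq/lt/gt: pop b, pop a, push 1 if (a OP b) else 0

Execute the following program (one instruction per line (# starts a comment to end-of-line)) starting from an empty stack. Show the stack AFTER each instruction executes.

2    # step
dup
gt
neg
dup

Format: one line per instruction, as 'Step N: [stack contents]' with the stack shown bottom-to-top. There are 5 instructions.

Step 1: [2]
Step 2: [2, 2]
Step 3: [0]
Step 4: [0]
Step 5: [0, 0]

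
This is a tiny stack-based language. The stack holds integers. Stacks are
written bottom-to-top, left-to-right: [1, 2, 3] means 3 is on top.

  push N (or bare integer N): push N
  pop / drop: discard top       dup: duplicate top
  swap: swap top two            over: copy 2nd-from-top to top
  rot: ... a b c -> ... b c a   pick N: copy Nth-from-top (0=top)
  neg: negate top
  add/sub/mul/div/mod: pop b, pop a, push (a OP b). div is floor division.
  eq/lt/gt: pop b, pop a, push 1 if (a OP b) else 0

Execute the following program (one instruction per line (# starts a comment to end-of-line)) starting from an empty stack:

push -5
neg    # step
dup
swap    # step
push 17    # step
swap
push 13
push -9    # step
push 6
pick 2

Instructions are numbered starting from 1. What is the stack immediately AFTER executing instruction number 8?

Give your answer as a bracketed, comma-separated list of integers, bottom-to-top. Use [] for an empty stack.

Answer: [5, 17, 5, 13, -9]

Derivation:
Step 1 ('push -5'): [-5]
Step 2 ('neg'): [5]
Step 3 ('dup'): [5, 5]
Step 4 ('swap'): [5, 5]
Step 5 ('push 17'): [5, 5, 17]
Step 6 ('swap'): [5, 17, 5]
Step 7 ('push 13'): [5, 17, 5, 13]
Step 8 ('push -9'): [5, 17, 5, 13, -9]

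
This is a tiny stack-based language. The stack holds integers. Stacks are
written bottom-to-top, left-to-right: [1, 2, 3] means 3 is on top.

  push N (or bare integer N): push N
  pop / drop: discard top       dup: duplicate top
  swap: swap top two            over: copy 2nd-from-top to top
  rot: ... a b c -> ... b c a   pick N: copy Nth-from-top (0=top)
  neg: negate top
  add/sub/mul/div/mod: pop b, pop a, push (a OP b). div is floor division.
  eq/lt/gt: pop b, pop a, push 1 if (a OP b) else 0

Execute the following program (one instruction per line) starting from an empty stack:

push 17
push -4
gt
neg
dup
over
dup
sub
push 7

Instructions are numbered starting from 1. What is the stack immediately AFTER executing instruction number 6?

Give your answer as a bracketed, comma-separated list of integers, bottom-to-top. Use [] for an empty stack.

Step 1 ('push 17'): [17]
Step 2 ('push -4'): [17, -4]
Step 3 ('gt'): [1]
Step 4 ('neg'): [-1]
Step 5 ('dup'): [-1, -1]
Step 6 ('over'): [-1, -1, -1]

Answer: [-1, -1, -1]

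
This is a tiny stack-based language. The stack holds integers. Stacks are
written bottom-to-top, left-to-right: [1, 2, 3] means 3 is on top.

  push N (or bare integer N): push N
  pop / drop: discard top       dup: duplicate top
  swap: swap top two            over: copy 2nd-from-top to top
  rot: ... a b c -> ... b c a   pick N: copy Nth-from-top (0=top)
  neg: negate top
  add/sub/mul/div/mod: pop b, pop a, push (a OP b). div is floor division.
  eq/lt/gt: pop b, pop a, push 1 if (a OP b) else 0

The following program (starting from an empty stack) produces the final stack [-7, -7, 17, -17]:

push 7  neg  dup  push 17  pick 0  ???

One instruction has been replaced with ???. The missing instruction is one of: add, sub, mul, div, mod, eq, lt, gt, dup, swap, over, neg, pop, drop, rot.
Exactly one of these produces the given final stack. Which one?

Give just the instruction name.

Stack before ???: [-7, -7, 17, 17]
Stack after ???:  [-7, -7, 17, -17]
The instruction that transforms [-7, -7, 17, 17] -> [-7, -7, 17, -17] is: neg

Answer: neg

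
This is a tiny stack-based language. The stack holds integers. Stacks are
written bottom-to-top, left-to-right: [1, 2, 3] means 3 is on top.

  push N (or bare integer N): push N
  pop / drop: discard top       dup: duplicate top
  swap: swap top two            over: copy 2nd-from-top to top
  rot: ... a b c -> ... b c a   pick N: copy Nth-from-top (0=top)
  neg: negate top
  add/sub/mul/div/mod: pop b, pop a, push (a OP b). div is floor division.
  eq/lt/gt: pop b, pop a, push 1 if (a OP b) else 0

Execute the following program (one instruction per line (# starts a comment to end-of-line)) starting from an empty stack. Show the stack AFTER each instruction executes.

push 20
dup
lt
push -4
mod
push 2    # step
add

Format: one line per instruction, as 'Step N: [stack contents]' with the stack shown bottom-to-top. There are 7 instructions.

Step 1: [20]
Step 2: [20, 20]
Step 3: [0]
Step 4: [0, -4]
Step 5: [0]
Step 6: [0, 2]
Step 7: [2]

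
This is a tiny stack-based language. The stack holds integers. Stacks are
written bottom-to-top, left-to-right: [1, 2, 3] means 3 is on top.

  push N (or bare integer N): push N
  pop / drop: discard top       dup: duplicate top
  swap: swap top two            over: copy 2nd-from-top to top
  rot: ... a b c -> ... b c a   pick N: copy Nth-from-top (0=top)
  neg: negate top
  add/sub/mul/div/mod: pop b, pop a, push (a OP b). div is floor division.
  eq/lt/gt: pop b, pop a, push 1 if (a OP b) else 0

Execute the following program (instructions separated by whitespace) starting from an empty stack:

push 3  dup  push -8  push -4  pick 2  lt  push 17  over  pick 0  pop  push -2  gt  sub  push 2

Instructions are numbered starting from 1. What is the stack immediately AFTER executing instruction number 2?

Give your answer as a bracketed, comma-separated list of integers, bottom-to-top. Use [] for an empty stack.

Step 1 ('push 3'): [3]
Step 2 ('dup'): [3, 3]

Answer: [3, 3]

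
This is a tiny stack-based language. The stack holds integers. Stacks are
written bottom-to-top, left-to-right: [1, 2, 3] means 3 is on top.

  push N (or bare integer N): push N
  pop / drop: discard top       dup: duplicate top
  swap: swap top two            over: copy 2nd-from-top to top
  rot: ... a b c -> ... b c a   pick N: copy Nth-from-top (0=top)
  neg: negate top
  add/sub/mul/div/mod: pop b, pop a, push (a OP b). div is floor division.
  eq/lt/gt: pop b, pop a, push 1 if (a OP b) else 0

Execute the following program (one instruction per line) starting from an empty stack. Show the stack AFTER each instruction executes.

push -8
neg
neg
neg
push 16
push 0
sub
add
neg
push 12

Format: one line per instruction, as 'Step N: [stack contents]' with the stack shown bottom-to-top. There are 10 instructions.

Step 1: [-8]
Step 2: [8]
Step 3: [-8]
Step 4: [8]
Step 5: [8, 16]
Step 6: [8, 16, 0]
Step 7: [8, 16]
Step 8: [24]
Step 9: [-24]
Step 10: [-24, 12]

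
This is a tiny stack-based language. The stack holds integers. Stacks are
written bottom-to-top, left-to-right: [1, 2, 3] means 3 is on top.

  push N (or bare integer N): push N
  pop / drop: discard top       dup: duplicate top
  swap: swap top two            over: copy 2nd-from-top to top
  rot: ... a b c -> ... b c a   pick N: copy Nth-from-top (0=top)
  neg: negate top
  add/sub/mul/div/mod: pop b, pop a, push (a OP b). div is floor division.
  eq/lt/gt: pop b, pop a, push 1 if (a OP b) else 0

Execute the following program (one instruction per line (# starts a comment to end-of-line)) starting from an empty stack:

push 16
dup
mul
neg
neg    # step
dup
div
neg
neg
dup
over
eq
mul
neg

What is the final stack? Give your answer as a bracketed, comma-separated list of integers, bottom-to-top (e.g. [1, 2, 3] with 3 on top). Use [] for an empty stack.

After 'push 16': [16]
After 'dup': [16, 16]
After 'mul': [256]
After 'neg': [-256]
After 'neg': [256]
After 'dup': [256, 256]
After 'div': [1]
After 'neg': [-1]
After 'neg': [1]
After 'dup': [1, 1]
After 'over': [1, 1, 1]
After 'eq': [1, 1]
After 'mul': [1]
After 'neg': [-1]

Answer: [-1]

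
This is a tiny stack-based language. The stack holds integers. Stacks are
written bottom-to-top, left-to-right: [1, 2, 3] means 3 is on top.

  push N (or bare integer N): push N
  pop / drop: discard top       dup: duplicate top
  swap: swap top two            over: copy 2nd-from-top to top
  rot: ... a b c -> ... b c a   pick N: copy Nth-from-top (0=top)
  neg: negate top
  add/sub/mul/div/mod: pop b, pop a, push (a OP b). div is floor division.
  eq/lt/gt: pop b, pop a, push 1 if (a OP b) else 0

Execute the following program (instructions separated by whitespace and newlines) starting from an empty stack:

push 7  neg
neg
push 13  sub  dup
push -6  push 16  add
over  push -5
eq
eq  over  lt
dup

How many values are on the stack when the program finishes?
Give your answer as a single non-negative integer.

Answer: 4

Derivation:
After 'push 7': stack = [7] (depth 1)
After 'neg': stack = [-7] (depth 1)
After 'neg': stack = [7] (depth 1)
After 'push 13': stack = [7, 13] (depth 2)
After 'sub': stack = [-6] (depth 1)
After 'dup': stack = [-6, -6] (depth 2)
After 'push -6': stack = [-6, -6, -6] (depth 3)
After 'push 16': stack = [-6, -6, -6, 16] (depth 4)
After 'add': stack = [-6, -6, 10] (depth 3)
After 'over': stack = [-6, -6, 10, -6] (depth 4)
After 'push -5': stack = [-6, -6, 10, -6, -5] (depth 5)
After 'eq': stack = [-6, -6, 10, 0] (depth 4)
After 'eq': stack = [-6, -6, 0] (depth 3)
After 'over': stack = [-6, -6, 0, -6] (depth 4)
After 'lt': stack = [-6, -6, 0] (depth 3)
After 'dup': stack = [-6, -6, 0, 0] (depth 4)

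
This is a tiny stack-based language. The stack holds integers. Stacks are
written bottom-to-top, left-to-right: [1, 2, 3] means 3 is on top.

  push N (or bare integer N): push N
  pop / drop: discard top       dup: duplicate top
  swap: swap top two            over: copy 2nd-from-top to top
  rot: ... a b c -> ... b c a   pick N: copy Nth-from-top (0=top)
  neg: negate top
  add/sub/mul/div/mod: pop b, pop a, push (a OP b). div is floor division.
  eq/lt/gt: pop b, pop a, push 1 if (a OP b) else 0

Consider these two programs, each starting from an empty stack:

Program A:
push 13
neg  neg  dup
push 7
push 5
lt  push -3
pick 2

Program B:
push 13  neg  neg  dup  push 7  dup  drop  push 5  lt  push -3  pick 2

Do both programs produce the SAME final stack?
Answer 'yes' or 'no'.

Program A trace:
  After 'push 13': [13]
  After 'neg': [-13]
  After 'neg': [13]
  After 'dup': [13, 13]
  After 'push 7': [13, 13, 7]
  After 'push 5': [13, 13, 7, 5]
  After 'lt': [13, 13, 0]
  After 'push -3': [13, 13, 0, -3]
  After 'pick 2': [13, 13, 0, -3, 13]
Program A final stack: [13, 13, 0, -3, 13]

Program B trace:
  After 'push 13': [13]
  After 'neg': [-13]
  After 'neg': [13]
  After 'dup': [13, 13]
  After 'push 7': [13, 13, 7]
  After 'dup': [13, 13, 7, 7]
  After 'drop': [13, 13, 7]
  After 'push 5': [13, 13, 7, 5]
  After 'lt': [13, 13, 0]
  After 'push -3': [13, 13, 0, -3]
  After 'pick 2': [13, 13, 0, -3, 13]
Program B final stack: [13, 13, 0, -3, 13]
Same: yes

Answer: yes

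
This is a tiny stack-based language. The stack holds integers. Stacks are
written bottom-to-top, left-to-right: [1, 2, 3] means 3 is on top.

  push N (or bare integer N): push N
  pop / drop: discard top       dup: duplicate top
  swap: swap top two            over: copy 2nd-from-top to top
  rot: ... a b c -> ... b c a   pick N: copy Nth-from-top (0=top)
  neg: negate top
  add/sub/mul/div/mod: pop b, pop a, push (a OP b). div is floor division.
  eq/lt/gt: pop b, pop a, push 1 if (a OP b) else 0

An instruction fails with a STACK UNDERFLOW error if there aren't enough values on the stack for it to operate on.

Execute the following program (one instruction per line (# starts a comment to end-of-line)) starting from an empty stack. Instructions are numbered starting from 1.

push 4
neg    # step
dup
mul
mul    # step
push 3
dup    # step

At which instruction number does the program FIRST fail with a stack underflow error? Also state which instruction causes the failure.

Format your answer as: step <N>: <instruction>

Answer: step 5: mul

Derivation:
Step 1 ('push 4'): stack = [4], depth = 1
Step 2 ('neg'): stack = [-4], depth = 1
Step 3 ('dup'): stack = [-4, -4], depth = 2
Step 4 ('mul'): stack = [16], depth = 1
Step 5 ('mul'): needs 2 value(s) but depth is 1 — STACK UNDERFLOW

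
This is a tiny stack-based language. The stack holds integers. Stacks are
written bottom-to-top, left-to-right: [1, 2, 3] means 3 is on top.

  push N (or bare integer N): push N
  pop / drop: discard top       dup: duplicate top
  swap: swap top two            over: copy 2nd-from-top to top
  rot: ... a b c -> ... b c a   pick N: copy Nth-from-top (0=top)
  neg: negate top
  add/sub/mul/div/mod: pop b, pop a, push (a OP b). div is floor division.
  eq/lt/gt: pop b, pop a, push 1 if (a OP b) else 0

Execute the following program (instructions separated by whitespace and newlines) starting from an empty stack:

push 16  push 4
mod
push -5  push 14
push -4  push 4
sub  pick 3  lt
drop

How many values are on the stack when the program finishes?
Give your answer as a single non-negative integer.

After 'push 16': stack = [16] (depth 1)
After 'push 4': stack = [16, 4] (depth 2)
After 'mod': stack = [0] (depth 1)
After 'push -5': stack = [0, -5] (depth 2)
After 'push 14': stack = [0, -5, 14] (depth 3)
After 'push -4': stack = [0, -5, 14, -4] (depth 4)
After 'push 4': stack = [0, -5, 14, -4, 4] (depth 5)
After 'sub': stack = [0, -5, 14, -8] (depth 4)
After 'pick 3': stack = [0, -5, 14, -8, 0] (depth 5)
After 'lt': stack = [0, -5, 14, 1] (depth 4)
After 'drop': stack = [0, -5, 14] (depth 3)

Answer: 3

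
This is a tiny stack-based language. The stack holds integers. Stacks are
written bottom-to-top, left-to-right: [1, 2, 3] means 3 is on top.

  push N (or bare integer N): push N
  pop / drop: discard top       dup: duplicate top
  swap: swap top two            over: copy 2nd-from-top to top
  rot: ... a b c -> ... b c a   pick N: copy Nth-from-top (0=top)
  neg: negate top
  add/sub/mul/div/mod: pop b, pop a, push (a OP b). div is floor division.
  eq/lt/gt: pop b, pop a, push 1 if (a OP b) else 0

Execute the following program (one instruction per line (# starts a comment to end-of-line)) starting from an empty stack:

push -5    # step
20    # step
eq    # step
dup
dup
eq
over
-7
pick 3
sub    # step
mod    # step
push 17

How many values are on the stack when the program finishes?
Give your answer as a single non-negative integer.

Answer: 4

Derivation:
After 'push -5': stack = [-5] (depth 1)
After 'push 20': stack = [-5, 20] (depth 2)
After 'eq': stack = [0] (depth 1)
After 'dup': stack = [0, 0] (depth 2)
After 'dup': stack = [0, 0, 0] (depth 3)
After 'eq': stack = [0, 1] (depth 2)
After 'over': stack = [0, 1, 0] (depth 3)
After 'push -7': stack = [0, 1, 0, -7] (depth 4)
After 'pick 3': stack = [0, 1, 0, -7, 0] (depth 5)
After 'sub': stack = [0, 1, 0, -7] (depth 4)
After 'mod': stack = [0, 1, 0] (depth 3)
After 'push 17': stack = [0, 1, 0, 17] (depth 4)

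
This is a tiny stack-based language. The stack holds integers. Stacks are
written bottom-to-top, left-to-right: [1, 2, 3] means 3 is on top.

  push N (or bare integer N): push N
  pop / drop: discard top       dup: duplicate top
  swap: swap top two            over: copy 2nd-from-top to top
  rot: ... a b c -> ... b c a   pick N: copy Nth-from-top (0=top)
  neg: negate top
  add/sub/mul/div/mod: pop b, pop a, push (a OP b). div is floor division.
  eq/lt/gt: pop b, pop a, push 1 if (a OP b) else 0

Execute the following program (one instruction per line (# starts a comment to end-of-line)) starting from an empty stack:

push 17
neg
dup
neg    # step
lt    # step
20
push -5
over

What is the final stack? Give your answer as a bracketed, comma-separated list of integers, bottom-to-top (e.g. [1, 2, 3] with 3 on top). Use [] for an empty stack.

After 'push 17': [17]
After 'neg': [-17]
After 'dup': [-17, -17]
After 'neg': [-17, 17]
After 'lt': [1]
After 'push 20': [1, 20]
After 'push -5': [1, 20, -5]
After 'over': [1, 20, -5, 20]

Answer: [1, 20, -5, 20]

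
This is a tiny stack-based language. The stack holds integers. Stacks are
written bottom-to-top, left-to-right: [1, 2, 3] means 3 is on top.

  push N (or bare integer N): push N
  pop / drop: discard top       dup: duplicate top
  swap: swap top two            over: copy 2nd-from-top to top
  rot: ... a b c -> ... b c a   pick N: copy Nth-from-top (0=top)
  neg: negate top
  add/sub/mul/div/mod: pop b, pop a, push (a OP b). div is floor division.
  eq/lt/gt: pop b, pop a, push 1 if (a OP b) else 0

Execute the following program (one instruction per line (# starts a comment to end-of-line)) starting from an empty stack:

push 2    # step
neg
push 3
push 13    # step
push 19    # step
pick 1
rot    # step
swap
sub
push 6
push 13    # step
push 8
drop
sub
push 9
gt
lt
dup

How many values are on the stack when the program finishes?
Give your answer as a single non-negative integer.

Answer: 5

Derivation:
After 'push 2': stack = [2] (depth 1)
After 'neg': stack = [-2] (depth 1)
After 'push 3': stack = [-2, 3] (depth 2)
After 'push 13': stack = [-2, 3, 13] (depth 3)
After 'push 19': stack = [-2, 3, 13, 19] (depth 4)
After 'pick 1': stack = [-2, 3, 13, 19, 13] (depth 5)
After 'rot': stack = [-2, 3, 19, 13, 13] (depth 5)
After 'swap': stack = [-2, 3, 19, 13, 13] (depth 5)
After 'sub': stack = [-2, 3, 19, 0] (depth 4)
After 'push 6': stack = [-2, 3, 19, 0, 6] (depth 5)
After 'push 13': stack = [-2, 3, 19, 0, 6, 13] (depth 6)
After 'push 8': stack = [-2, 3, 19, 0, 6, 13, 8] (depth 7)
After 'drop': stack = [-2, 3, 19, 0, 6, 13] (depth 6)
After 'sub': stack = [-2, 3, 19, 0, -7] (depth 5)
After 'push 9': stack = [-2, 3, 19, 0, -7, 9] (depth 6)
After 'gt': stack = [-2, 3, 19, 0, 0] (depth 5)
After 'lt': stack = [-2, 3, 19, 0] (depth 4)
After 'dup': stack = [-2, 3, 19, 0, 0] (depth 5)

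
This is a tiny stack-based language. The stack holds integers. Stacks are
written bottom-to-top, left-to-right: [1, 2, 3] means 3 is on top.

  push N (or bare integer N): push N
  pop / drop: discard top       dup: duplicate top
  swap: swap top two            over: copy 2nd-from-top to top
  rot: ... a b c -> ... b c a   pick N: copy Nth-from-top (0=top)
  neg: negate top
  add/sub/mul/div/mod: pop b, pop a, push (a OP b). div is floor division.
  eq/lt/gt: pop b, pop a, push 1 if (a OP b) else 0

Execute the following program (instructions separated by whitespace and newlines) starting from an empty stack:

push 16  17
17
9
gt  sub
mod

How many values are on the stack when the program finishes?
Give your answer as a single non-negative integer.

Answer: 1

Derivation:
After 'push 16': stack = [16] (depth 1)
After 'push 17': stack = [16, 17] (depth 2)
After 'push 17': stack = [16, 17, 17] (depth 3)
After 'push 9': stack = [16, 17, 17, 9] (depth 4)
After 'gt': stack = [16, 17, 1] (depth 3)
After 'sub': stack = [16, 16] (depth 2)
After 'mod': stack = [0] (depth 1)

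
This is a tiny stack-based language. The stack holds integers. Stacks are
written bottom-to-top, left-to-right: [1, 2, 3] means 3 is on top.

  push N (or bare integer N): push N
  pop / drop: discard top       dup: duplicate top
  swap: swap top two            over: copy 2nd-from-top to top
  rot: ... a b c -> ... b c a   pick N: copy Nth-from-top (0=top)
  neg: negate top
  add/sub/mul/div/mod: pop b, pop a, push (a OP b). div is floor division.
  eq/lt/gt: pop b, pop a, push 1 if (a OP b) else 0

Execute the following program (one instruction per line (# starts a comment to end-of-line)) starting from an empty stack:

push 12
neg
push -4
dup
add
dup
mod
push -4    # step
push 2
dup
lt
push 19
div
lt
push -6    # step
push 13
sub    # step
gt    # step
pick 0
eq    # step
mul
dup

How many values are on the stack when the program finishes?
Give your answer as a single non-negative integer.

Answer: 3

Derivation:
After 'push 12': stack = [12] (depth 1)
After 'neg': stack = [-12] (depth 1)
After 'push -4': stack = [-12, -4] (depth 2)
After 'dup': stack = [-12, -4, -4] (depth 3)
After 'add': stack = [-12, -8] (depth 2)
After 'dup': stack = [-12, -8, -8] (depth 3)
After 'mod': stack = [-12, 0] (depth 2)
After 'push -4': stack = [-12, 0, -4] (depth 3)
After 'push 2': stack = [-12, 0, -4, 2] (depth 4)
After 'dup': stack = [-12, 0, -4, 2, 2] (depth 5)
  ...
After 'div': stack = [-12, 0, -4, 0] (depth 4)
After 'lt': stack = [-12, 0, 1] (depth 3)
After 'push -6': stack = [-12, 0, 1, -6] (depth 4)
After 'push 13': stack = [-12, 0, 1, -6, 13] (depth 5)
After 'sub': stack = [-12, 0, 1, -19] (depth 4)
After 'gt': stack = [-12, 0, 1] (depth 3)
After 'pick 0': stack = [-12, 0, 1, 1] (depth 4)
After 'eq': stack = [-12, 0, 1] (depth 3)
After 'mul': stack = [-12, 0] (depth 2)
After 'dup': stack = [-12, 0, 0] (depth 3)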